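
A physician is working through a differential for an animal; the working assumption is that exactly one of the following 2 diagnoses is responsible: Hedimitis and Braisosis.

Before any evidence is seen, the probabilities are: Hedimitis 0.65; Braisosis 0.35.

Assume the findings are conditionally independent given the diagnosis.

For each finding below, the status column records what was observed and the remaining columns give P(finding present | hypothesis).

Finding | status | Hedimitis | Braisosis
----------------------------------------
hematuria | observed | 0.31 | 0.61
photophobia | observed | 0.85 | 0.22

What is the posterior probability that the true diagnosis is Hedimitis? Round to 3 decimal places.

By Bayes' rule with conditional independence, the unnormalized weight for each hypothesis is prior × ∏ likelihoods:
  Hedimitis: 0.65 × 0.31 × 0.85 = 0.17128
  Braisosis: 0.35 × 0.61 × 0.22 = 0.04697
Marginal likelihood of the evidence = 0.21825.
P(Hedimitis | evidence) = 0.17128 / 0.21825 ≈ 0.785.

0.785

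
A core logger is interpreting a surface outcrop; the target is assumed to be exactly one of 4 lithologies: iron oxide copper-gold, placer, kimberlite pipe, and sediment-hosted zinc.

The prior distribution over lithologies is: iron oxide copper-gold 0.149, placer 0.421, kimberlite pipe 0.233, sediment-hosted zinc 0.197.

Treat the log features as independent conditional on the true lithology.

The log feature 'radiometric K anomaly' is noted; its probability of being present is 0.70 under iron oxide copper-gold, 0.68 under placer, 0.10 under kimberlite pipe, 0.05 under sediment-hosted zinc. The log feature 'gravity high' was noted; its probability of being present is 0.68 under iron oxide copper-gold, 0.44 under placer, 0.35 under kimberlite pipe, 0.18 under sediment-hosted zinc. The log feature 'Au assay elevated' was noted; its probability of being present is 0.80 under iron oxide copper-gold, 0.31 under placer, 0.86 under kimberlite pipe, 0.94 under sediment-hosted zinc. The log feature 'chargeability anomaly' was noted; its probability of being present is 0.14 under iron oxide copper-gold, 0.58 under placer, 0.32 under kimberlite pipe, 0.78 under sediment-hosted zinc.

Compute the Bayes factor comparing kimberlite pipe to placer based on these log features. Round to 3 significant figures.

0.179

The Bayes factor is the ratio of the joint likelihoods of the log feature pattern under the two hypotheses.
  kimberlite pipe: 0.10 × 0.35 × 0.86 × 0.32 = 0.009632
  placer: 0.68 × 0.44 × 0.31 × 0.58 = 0.053796
Bayes factor = 0.009632 / 0.053796 ≈ 0.179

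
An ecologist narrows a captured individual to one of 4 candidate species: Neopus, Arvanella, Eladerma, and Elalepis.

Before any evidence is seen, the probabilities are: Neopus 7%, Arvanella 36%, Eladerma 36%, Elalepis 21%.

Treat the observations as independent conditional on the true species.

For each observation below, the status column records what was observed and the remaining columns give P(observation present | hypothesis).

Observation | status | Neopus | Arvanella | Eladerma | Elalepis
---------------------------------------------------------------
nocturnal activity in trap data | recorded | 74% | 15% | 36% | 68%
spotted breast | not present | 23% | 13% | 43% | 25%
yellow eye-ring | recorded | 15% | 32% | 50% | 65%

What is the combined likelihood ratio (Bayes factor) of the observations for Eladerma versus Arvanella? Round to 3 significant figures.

2.46

The Bayes factor is the ratio of the joint likelihoods of the evidence pattern under the two hypotheses (using 1 − P(present | H) for each absent observation).
  Eladerma: 0.36 × (1 − 0.43) × 0.50 = 0.1026
  Arvanella: 0.15 × (1 − 0.13) × 0.32 = 0.04176
Bayes factor = 0.1026 / 0.04176 ≈ 2.46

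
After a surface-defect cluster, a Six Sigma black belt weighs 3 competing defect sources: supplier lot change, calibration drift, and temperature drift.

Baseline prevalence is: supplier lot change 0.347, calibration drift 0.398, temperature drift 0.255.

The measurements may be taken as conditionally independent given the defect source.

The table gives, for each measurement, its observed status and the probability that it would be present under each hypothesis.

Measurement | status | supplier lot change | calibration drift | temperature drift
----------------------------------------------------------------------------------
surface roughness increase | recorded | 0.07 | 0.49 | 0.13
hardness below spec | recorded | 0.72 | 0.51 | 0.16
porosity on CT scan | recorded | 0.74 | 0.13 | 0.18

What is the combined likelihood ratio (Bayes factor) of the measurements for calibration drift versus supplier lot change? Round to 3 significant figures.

Joint likelihood of the measurement pattern under each hypothesis:
  calibration drift: 0.49 × 0.51 × 0.13 = 0.032487
  supplier lot change: 0.07 × 0.72 × 0.74 = 0.037296
Bayes factor = 0.032487 / 0.037296 ≈ 0.871

0.871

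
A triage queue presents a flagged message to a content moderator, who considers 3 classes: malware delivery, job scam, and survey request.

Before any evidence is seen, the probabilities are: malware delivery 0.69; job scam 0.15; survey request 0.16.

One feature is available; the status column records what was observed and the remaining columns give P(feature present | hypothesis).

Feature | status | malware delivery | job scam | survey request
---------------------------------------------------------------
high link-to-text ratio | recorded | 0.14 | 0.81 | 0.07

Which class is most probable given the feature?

job scam

Multiply each prior by the likelihood of the feature:
  malware delivery: 0.69 × 0.14 = 0.0966
  job scam: 0.15 × 0.81 = 0.1215
  survey request: 0.16 × 0.07 = 0.0112
Normalizing constant Z = 0.0966 + 0.1215 + 0.0112 = 0.2293.
P(malware delivery | evidence) ≈ 0.0966 / 0.2293 ≈ 0.421
P(job scam | evidence) ≈ 0.1215 / 0.2293 ≈ 0.530
P(survey request | evidence) ≈ 0.0112 / 0.2293 ≈ 0.049
The largest is 0.530, so job scam is most probable.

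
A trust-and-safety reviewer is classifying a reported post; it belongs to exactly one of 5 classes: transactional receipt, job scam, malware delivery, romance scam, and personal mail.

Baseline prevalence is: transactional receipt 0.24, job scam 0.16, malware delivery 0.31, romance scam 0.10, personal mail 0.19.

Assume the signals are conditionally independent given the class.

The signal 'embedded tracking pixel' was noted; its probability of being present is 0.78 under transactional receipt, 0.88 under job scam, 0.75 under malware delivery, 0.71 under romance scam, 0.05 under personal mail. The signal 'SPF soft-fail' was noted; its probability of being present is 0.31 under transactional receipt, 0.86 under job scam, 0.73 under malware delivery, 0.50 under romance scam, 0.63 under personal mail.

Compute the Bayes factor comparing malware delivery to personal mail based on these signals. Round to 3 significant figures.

17.4

Joint likelihood of the signal pattern under each hypothesis:
  malware delivery: 0.75 × 0.73 = 0.5475
  personal mail: 0.05 × 0.63 = 0.0315
Bayes factor = 0.5475 / 0.0315 ≈ 17.4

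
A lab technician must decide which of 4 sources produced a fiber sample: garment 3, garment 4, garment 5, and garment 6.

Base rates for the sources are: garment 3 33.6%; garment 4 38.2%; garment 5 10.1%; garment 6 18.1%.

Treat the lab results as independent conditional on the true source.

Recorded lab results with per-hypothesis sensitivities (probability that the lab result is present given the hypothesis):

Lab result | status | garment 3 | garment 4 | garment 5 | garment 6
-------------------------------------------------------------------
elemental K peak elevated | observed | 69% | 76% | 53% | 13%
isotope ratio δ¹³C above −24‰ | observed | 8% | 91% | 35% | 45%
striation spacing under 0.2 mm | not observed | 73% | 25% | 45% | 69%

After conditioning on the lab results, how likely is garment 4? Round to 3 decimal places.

0.914

Multiply each prior by the joint likelihood of the lab result pattern (using 1 − P(present | H) for each absent lab result):
  garment 3: 0.336 × 0.69 × 0.08 × (1 − 0.73) = 0.0050077
  garment 4: 0.382 × 0.76 × 0.91 × (1 − 0.25) = 0.19814
  garment 5: 0.101 × 0.53 × 0.35 × (1 − 0.45) = 0.010305
  garment 6: 0.181 × 0.13 × 0.45 × (1 − 0.69) = 0.0032824
The unnormalized weights sum to 0.21674.
P(garment 4 | evidence) = 0.19814 / 0.21674 ≈ 0.914.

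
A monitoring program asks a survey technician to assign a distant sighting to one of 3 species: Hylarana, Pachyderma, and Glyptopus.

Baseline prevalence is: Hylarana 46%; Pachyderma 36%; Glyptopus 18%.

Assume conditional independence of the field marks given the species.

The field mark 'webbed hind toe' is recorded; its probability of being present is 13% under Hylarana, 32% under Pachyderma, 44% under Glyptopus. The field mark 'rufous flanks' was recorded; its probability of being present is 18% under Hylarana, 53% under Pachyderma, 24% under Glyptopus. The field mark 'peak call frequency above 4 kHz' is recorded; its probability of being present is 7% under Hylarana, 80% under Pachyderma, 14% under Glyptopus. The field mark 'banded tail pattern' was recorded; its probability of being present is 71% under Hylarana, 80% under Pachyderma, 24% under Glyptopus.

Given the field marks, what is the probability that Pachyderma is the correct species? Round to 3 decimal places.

For each hypothesis, the unnormalized posterior weight is prior × product of the field mark likelihoods:
  Hylarana: 0.46 × 0.13 × 0.18 × 0.07 × 0.71 = 0.00053497
  Pachyderma: 0.36 × 0.32 × 0.53 × 0.80 × 0.80 = 0.039076
  Glyptopus: 0.18 × 0.44 × 0.24 × 0.14 × 0.24 = 0.00063867
Marginal likelihood of the evidence = 0.040249.
P(Pachyderma | evidence) = 0.039076 / 0.040249 ≈ 0.971.

0.971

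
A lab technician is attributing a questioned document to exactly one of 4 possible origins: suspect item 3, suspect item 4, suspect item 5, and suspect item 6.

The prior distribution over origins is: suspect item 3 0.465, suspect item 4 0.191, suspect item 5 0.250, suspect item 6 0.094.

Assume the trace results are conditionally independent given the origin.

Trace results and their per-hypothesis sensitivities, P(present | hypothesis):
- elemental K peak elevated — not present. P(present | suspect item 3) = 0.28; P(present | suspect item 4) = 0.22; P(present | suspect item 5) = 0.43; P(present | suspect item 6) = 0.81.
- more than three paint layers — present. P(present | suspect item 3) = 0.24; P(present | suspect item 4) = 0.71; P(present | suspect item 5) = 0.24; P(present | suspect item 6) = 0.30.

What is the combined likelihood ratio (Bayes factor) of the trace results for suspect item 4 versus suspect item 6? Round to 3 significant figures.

9.72

The Bayes factor is the ratio of the joint likelihoods of the trace result pattern under the two hypotheses (using 1 − P(present | H) for each absent trace result).
  suspect item 4: (1 − 0.22) × 0.71 = 0.5538
  suspect item 6: (1 − 0.81) × 0.30 = 0.057
Bayes factor = 0.5538 / 0.057 ≈ 9.72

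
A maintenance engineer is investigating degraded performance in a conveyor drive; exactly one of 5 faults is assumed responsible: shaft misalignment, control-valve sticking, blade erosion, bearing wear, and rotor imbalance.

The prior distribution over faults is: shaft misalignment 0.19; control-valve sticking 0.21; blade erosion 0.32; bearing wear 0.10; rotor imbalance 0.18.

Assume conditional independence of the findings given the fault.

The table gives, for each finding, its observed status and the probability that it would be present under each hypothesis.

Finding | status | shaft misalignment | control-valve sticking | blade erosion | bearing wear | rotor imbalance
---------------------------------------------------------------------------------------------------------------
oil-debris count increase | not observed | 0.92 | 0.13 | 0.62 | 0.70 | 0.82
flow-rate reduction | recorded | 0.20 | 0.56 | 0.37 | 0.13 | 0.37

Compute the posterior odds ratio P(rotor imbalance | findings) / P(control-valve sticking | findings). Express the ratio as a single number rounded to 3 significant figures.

The normalizing constant cancels in an odds ratio, so compute prior × likelihood for the two hypotheses only (using 1 − P(present | H) for each absent finding):
  rotor imbalance: 0.18 × (1 − 0.82) × 0.37 = 0.011988
  control-valve sticking: 0.21 × (1 − 0.13) × 0.56 = 0.10231
Posterior odds = 0.011988 / 0.10231 ≈ 0.117.

0.117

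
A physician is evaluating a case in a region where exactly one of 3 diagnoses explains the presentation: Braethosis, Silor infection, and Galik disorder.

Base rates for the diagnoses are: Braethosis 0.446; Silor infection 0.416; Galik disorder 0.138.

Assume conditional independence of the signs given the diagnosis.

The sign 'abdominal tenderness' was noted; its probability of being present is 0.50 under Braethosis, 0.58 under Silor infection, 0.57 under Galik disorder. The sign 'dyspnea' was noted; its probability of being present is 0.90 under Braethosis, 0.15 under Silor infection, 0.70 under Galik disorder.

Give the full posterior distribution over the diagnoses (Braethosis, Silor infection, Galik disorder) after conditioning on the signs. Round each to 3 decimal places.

Multiply each prior by the joint likelihood of the sign pattern:
  Braethosis: 0.446 × 0.50 × 0.90 = 0.2007
  Silor infection: 0.416 × 0.58 × 0.15 = 0.036192
  Galik disorder: 0.138 × 0.57 × 0.70 = 0.055062
The unnormalized weights sum to 0.29195.
P(Braethosis | evidence) = 0.2007 / 0.29195 ≈ 0.687
P(Silor infection | evidence) = 0.036192 / 0.29195 ≈ 0.124
P(Galik disorder | evidence) = 0.055062 / 0.29195 ≈ 0.189

0.687, 0.124, 0.189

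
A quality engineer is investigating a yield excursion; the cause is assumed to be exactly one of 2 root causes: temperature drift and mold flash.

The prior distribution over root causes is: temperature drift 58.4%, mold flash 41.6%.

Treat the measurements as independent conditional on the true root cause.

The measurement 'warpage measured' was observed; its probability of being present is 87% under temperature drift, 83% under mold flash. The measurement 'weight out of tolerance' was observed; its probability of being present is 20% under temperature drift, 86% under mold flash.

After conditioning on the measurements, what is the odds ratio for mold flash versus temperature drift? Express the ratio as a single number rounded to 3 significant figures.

Posterior odds equal prior odds times the likelihood ratio; only the two competing hypotheses matter.
  mold flash: 0.416 × 0.83 × 0.86 = 0.29694
  temperature drift: 0.584 × 0.87 × 0.20 = 0.10162
Posterior odds = 0.29694 / 0.10162 ≈ 2.92.

2.92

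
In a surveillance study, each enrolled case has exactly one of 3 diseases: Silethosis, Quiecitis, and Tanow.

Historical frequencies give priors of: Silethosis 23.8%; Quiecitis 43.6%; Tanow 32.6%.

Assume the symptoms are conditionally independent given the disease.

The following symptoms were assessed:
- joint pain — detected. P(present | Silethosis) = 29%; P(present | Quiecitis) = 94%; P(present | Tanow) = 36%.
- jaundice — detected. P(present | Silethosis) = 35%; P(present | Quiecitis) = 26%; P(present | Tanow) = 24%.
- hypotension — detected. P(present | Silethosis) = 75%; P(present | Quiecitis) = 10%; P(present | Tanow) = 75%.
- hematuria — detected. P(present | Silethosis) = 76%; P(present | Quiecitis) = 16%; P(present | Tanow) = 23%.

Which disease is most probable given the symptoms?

Multiply each prior by the joint likelihood of the symptom pattern:
  Silethosis: 0.238 × 0.29 × 0.35 × 0.75 × 0.76 = 0.013769
  Quiecitis: 0.436 × 0.94 × 0.26 × 0.10 × 0.16 = 0.0017049
  Tanow: 0.326 × 0.36 × 0.24 × 0.75 × 0.23 = 0.0048587
Marginal likelihood of the evidence = 0.020333.
P(Silethosis | evidence) ≈ 0.013769 / 0.020333 ≈ 0.677
P(Quiecitis | evidence) ≈ 0.0017049 / 0.020333 ≈ 0.084
P(Tanow | evidence) ≈ 0.0048587 / 0.020333 ≈ 0.239
The largest is 0.677, so Silethosis is most probable.

Silethosis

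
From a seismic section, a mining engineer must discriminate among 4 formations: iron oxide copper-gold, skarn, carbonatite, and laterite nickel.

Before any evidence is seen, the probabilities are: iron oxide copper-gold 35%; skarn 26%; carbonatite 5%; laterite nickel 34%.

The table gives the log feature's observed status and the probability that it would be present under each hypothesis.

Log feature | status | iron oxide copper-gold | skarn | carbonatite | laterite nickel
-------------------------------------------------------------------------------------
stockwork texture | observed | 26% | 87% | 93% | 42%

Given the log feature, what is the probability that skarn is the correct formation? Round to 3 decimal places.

0.447

For each hypothesis, the unnormalized posterior weight is prior × likelihood:
  iron oxide copper-gold: 0.35 × 0.26 = 0.091
  skarn: 0.26 × 0.87 = 0.2262
  carbonatite: 0.05 × 0.93 = 0.0465
  laterite nickel: 0.34 × 0.42 = 0.1428
Normalizing constant Z = 0.091 + 0.2262 + 0.0465 + 0.1428 = 0.5065.
P(skarn | evidence) = 0.2262 / 0.5065 ≈ 0.447.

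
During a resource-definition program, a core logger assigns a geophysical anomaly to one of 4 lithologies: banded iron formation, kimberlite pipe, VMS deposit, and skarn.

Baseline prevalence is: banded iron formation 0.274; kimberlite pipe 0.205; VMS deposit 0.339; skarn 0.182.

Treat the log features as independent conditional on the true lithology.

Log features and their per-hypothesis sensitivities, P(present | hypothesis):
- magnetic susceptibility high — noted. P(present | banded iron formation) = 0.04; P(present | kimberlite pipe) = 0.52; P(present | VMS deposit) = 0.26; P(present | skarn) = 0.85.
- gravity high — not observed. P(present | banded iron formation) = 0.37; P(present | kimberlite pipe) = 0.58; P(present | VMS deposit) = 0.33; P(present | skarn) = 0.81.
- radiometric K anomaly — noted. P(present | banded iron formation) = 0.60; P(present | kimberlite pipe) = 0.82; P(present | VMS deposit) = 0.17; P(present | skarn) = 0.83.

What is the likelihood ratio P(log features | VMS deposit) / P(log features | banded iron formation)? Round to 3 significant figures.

Take the product of per-log feature likelihoods under each hypothesis (using 1 − P(present | H) for each absent log feature), then divide.
  VMS deposit: 0.26 × (1 − 0.33) × 0.17 = 0.029614
  banded iron formation: 0.04 × (1 − 0.37) × 0.60 = 0.01512
Bayes factor = 0.029614 / 0.01512 ≈ 1.96

1.96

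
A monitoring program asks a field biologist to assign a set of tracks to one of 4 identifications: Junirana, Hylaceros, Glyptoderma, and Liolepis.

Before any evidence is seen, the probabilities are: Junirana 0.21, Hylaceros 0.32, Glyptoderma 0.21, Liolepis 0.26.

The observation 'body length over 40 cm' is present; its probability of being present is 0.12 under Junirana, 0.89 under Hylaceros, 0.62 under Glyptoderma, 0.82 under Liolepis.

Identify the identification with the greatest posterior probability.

Hylaceros

By Bayes' rule, the unnormalized weight for each hypothesis is prior × likelihood:
  Junirana: 0.21 × 0.12 = 0.0252
  Hylaceros: 0.32 × 0.89 = 0.2848
  Glyptoderma: 0.21 × 0.62 = 0.1302
  Liolepis: 0.26 × 0.82 = 0.2132
The unnormalized weights sum to 0.6534.
P(Junirana | evidence) ≈ 0.0252 / 0.6534 ≈ 0.039
P(Hylaceros | evidence) ≈ 0.2848 / 0.6534 ≈ 0.436
P(Glyptoderma | evidence) ≈ 0.1302 / 0.6534 ≈ 0.199
P(Liolepis | evidence) ≈ 0.2132 / 0.6534 ≈ 0.326
The largest is 0.436, so Hylaceros is most probable.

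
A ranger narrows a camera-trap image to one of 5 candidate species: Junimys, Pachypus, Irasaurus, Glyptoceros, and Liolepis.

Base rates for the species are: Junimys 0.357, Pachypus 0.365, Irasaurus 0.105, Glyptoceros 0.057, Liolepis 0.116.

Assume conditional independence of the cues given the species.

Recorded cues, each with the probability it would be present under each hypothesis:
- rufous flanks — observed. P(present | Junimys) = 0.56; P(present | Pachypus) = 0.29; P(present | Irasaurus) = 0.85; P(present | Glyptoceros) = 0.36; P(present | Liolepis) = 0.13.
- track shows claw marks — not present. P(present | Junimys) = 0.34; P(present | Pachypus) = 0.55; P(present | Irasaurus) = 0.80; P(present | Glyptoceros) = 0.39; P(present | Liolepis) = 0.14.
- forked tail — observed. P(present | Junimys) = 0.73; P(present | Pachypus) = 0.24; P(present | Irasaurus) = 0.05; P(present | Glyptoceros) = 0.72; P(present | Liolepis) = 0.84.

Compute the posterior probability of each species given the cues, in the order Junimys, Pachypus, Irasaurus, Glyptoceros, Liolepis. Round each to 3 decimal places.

For each hypothesis, the unnormalized posterior weight is prior × product of the cue likelihoods (using 1 − P(present | H) for each absent cue):
  Junimys: 0.357 × 0.56 × (1 − 0.34) × 0.73 = 0.096321
  Pachypus: 0.365 × 0.29 × (1 − 0.55) × 0.24 = 0.011432
  Irasaurus: 0.105 × 0.85 × (1 − 0.80) × 0.05 = 0.0008925
  Glyptoceros: 0.057 × 0.36 × (1 − 0.39) × 0.72 = 0.0090124
  Liolepis: 0.116 × 0.13 × (1 − 0.14) × 0.84 = 0.010894
Normalizing constant Z = 0.096321 + 0.011432 + 0.0008925 + 0.0090124 + 0.010894 = 0.12855.
P(Junimys | evidence) = 0.096321 / 0.12855 ≈ 0.749
P(Pachypus | evidence) = 0.011432 / 0.12855 ≈ 0.089
P(Irasaurus | evidence) = 0.0008925 / 0.12855 ≈ 0.007
P(Glyptoceros | evidence) = 0.0090124 / 0.12855 ≈ 0.070
P(Liolepis | evidence) = 0.010894 / 0.12855 ≈ 0.085

0.749, 0.089, 0.007, 0.070, 0.085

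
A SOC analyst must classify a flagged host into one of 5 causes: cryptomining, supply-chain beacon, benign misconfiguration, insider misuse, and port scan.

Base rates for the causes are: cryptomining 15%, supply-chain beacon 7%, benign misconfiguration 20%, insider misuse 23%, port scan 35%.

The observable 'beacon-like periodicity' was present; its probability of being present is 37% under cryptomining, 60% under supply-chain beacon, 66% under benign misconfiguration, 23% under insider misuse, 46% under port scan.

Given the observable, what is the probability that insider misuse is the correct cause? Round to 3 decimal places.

0.119

By Bayes' rule, the unnormalized weight for each hypothesis is prior × likelihood:
  cryptomining: 0.15 × 0.37 = 0.0555
  supply-chain beacon: 0.07 × 0.60 = 0.042
  benign misconfiguration: 0.20 × 0.66 = 0.132
  insider misuse: 0.23 × 0.23 = 0.0529
  port scan: 0.35 × 0.46 = 0.161
The unnormalized weights sum to 0.4434.
P(insider misuse | evidence) = 0.0529 / 0.4434 ≈ 0.119.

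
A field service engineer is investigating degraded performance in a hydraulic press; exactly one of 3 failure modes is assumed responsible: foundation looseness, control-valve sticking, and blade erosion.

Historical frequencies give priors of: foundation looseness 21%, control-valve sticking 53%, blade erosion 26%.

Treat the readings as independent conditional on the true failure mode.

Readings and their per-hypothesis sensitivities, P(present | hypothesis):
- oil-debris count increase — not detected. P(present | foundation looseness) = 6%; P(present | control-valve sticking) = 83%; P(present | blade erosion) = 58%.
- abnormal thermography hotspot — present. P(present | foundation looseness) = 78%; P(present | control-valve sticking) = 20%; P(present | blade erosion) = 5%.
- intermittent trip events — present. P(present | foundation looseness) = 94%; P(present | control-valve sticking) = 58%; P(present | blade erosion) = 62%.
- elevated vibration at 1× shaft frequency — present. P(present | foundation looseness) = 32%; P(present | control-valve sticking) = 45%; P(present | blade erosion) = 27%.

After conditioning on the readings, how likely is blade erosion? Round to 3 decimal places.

0.018

Multiply each prior by the joint likelihood of the reading pattern (using 1 − P(present | H) for each absent reading):
  foundation looseness: 0.21 × (1 − 0.06) × 0.78 × 0.94 × 0.32 = 0.046315
  control-valve sticking: 0.53 × (1 − 0.83) × 0.20 × 0.58 × 0.45 = 0.0047032
  blade erosion: 0.26 × (1 − 0.58) × 0.05 × 0.62 × 0.27 = 0.000914
Normalizing constant Z = 0.046315 + 0.0047032 + 0.000914 = 0.051932.
P(blade erosion | evidence) = 0.000914 / 0.051932 ≈ 0.018.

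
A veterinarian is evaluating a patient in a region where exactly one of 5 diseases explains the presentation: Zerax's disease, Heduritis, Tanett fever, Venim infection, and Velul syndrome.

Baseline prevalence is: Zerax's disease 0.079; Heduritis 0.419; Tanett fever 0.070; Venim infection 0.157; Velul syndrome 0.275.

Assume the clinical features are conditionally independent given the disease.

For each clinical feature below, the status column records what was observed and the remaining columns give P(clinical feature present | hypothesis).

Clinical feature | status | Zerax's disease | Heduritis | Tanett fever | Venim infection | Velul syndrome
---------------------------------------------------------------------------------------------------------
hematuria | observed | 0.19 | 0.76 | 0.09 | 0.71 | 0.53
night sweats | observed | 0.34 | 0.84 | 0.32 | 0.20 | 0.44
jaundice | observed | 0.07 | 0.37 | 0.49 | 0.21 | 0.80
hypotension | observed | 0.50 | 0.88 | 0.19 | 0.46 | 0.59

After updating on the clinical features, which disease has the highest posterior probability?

For each hypothesis, the unnormalized posterior weight is prior × product of the clinical feature likelihoods:
  Zerax's disease: 0.079 × 0.19 × 0.34 × 0.07 × 0.50 = 0.00017862
  Heduritis: 0.419 × 0.76 × 0.84 × 0.37 × 0.88 = 0.087095
  Tanett fever: 0.070 × 0.09 × 0.32 × 0.49 × 0.19 = 0.00018769
  Venim infection: 0.157 × 0.71 × 0.20 × 0.21 × 0.46 = 0.0021536
  Velul syndrome: 0.275 × 0.53 × 0.44 × 0.80 × 0.59 = 0.030269
Marginal likelihood of the evidence = 0.11988.
P(Zerax's disease | evidence) ≈ 0.00017862 / 0.11988 ≈ 0.001
P(Heduritis | evidence) ≈ 0.087095 / 0.11988 ≈ 0.726
P(Tanett fever | evidence) ≈ 0.00018769 / 0.11988 ≈ 0.002
P(Venim infection | evidence) ≈ 0.0021536 / 0.11988 ≈ 0.018
P(Velul syndrome | evidence) ≈ 0.030269 / 0.11988 ≈ 0.252
The largest is 0.726, so Heduritis is most probable.

Heduritis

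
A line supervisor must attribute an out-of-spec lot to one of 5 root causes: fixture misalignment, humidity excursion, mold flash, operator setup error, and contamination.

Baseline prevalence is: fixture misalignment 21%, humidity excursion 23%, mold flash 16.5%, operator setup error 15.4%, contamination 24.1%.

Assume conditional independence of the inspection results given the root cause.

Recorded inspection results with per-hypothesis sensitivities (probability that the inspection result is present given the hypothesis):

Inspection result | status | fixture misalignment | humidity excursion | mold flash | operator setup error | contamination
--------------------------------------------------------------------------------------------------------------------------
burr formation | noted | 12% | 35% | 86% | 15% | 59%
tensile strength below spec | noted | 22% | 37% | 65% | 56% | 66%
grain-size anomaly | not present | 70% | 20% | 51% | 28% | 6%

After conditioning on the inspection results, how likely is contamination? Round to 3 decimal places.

0.524

By Bayes' rule with conditional independence, the unnormalized weight for each hypothesis is prior × ∏ likelihoods (using 1 − P(present | H) for each absent inspection result):
  fixture misalignment: 0.210 × 0.12 × 0.22 × (1 − 0.70) = 0.0016632
  humidity excursion: 0.230 × 0.35 × 0.37 × (1 − 0.20) = 0.023828
  mold flash: 0.165 × 0.86 × 0.65 × (1 − 0.51) = 0.045195
  operator setup error: 0.154 × 0.15 × 0.56 × (1 − 0.28) = 0.0093139
  contamination: 0.241 × 0.59 × 0.66 × (1 − 0.06) = 0.088215
Marginal likelihood of the evidence = 0.16821.
P(contamination | evidence) = 0.088215 / 0.16821 ≈ 0.524.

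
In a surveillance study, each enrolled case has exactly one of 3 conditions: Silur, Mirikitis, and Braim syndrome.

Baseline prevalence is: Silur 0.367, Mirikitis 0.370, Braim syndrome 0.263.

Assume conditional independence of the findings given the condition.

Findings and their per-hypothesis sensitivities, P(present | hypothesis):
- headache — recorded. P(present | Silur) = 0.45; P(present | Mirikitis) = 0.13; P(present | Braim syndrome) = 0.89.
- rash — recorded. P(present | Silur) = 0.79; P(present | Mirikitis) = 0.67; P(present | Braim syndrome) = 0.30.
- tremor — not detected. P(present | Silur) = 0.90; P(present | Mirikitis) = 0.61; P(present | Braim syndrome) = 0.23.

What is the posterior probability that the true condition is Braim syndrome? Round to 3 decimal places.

By Bayes' rule with conditional independence, the unnormalized weight for each hypothesis is prior × ∏ likelihoods (using 1 − P(present | H) for each absent finding):
  Silur: 0.367 × 0.45 × 0.79 × (1 − 0.90) = 0.013047
  Mirikitis: 0.370 × 0.13 × 0.67 × (1 − 0.61) = 0.012569
  Braim syndrome: 0.263 × 0.89 × 0.30 × (1 − 0.23) = 0.05407
Marginal likelihood of the evidence = 0.079686.
P(Braim syndrome | evidence) = 0.05407 / 0.079686 ≈ 0.679.

0.679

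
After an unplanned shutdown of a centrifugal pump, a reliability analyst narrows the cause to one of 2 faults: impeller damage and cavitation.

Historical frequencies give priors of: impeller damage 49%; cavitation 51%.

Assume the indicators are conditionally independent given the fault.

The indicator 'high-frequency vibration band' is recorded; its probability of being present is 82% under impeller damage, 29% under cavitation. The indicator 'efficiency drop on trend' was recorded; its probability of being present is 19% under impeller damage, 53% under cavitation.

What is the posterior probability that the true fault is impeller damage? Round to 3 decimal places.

By Bayes' rule with conditional independence, the unnormalized weight for each hypothesis is prior × ∏ likelihoods:
  impeller damage: 0.49 × 0.82 × 0.19 = 0.076342
  cavitation: 0.51 × 0.29 × 0.53 = 0.078387
Marginal likelihood of the evidence = 0.15473.
P(impeller damage | evidence) = 0.076342 / 0.15473 ≈ 0.493.

0.493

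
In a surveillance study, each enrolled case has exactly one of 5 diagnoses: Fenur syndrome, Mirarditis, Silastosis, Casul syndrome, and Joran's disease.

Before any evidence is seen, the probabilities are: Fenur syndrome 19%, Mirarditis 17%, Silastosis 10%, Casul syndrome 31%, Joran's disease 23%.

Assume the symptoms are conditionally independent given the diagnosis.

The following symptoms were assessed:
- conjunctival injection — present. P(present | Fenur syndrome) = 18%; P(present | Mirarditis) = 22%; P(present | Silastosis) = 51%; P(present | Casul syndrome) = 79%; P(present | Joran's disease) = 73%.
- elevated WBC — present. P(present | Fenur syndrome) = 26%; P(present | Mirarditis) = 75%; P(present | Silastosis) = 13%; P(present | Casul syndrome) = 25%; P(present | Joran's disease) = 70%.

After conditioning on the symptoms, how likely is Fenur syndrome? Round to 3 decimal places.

Multiply each prior by the joint likelihood of the symptom pattern:
  Fenur syndrome: 0.19 × 0.18 × 0.26 = 0.008892
  Mirarditis: 0.17 × 0.22 × 0.75 = 0.02805
  Silastosis: 0.10 × 0.51 × 0.13 = 0.00663
  Casul syndrome: 0.31 × 0.79 × 0.25 = 0.061225
  Joran's disease: 0.23 × 0.73 × 0.70 = 0.11753
Marginal likelihood of the evidence = 0.22233.
P(Fenur syndrome | evidence) = 0.008892 / 0.22233 ≈ 0.040.

0.040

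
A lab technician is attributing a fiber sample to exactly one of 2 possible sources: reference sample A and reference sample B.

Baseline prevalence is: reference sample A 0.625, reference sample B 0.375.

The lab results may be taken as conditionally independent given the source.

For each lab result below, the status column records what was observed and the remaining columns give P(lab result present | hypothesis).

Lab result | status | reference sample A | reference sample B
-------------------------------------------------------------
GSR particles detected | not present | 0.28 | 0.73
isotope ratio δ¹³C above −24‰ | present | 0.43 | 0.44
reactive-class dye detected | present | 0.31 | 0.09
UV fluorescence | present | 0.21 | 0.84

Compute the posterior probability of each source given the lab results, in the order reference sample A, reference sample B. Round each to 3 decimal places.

0.789, 0.211

By Bayes' rule with conditional independence, the unnormalized weight for each hypothesis is prior × ∏ likelihoods (using 1 − P(present | H) for each absent lab result):
  reference sample A: 0.625 × (1 − 0.28) × 0.43 × 0.31 × 0.21 = 0.012597
  reference sample B: 0.375 × (1 − 0.73) × 0.44 × 0.09 × 0.84 = 0.003368
Normalizing constant Z = 0.012597 + 0.003368 = 0.015965.
P(reference sample A | evidence) = 0.012597 / 0.015965 ≈ 0.789
P(reference sample B | evidence) = 0.003368 / 0.015965 ≈ 0.211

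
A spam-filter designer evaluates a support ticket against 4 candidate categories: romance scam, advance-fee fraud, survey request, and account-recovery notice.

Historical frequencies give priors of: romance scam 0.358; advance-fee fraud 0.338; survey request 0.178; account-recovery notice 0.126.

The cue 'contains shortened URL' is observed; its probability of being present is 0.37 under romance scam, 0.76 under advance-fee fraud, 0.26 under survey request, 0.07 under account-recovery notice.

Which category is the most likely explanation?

By Bayes' rule, the unnormalized weight for each hypothesis is prior × likelihood:
  romance scam: 0.358 × 0.37 = 0.13246
  advance-fee fraud: 0.338 × 0.76 = 0.25688
  survey request: 0.178 × 0.26 = 0.04628
  account-recovery notice: 0.126 × 0.07 = 0.00882
Normalizing constant Z = 0.13246 + 0.25688 + 0.04628 + 0.00882 = 0.44444.
P(romance scam | evidence) ≈ 0.13246 / 0.44444 ≈ 0.298
P(advance-fee fraud | evidence) ≈ 0.25688 / 0.44444 ≈ 0.578
P(survey request | evidence) ≈ 0.04628 / 0.44444 ≈ 0.104
P(account-recovery notice | evidence) ≈ 0.00882 / 0.44444 ≈ 0.020
The largest is 0.578, so advance-fee fraud is most probable.

advance-fee fraud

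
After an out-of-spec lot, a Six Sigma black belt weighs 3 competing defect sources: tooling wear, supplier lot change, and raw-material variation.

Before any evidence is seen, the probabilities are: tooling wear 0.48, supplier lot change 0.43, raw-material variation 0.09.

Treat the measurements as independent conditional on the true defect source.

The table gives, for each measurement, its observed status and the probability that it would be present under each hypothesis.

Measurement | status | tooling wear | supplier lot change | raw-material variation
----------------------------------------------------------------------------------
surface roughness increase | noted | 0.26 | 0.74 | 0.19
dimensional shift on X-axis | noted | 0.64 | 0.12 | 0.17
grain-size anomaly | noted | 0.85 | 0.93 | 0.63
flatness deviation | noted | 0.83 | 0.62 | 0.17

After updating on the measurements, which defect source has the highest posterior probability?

tooling wear

By Bayes' rule with conditional independence, the unnormalized weight for each hypothesis is prior × ∏ likelihoods:
  tooling wear: 0.48 × 0.26 × 0.64 × 0.85 × 0.83 = 0.05635
  supplier lot change: 0.43 × 0.74 × 0.12 × 0.93 × 0.62 = 0.022017
  raw-material variation: 0.09 × 0.19 × 0.17 × 0.63 × 0.17 = 0.00031134
Normalizing constant Z = 0.05635 + 0.022017 + 0.00031134 = 0.078678.
P(tooling wear | evidence) ≈ 0.05635 / 0.078678 ≈ 0.716
P(supplier lot change | evidence) ≈ 0.022017 / 0.078678 ≈ 0.280
P(raw-material variation | evidence) ≈ 0.00031134 / 0.078678 ≈ 0.004
The largest is 0.716, so tooling wear is most probable.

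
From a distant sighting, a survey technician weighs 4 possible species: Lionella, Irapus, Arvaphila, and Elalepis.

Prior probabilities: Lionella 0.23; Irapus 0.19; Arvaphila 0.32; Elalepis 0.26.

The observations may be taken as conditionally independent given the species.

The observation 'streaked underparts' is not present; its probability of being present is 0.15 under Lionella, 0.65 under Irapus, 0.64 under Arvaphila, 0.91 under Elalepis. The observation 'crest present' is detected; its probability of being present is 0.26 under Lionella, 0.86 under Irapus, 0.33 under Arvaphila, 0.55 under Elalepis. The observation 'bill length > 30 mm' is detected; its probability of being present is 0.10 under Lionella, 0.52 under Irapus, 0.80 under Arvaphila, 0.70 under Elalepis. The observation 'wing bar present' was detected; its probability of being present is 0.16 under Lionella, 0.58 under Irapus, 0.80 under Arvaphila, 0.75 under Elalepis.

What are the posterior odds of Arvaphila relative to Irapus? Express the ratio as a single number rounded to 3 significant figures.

The normalizing constant cancels in an odds ratio, so compute prior × likelihood for the two hypotheses only (using 1 − P(present | H) for each absent observation):
  Arvaphila: 0.32 × (1 − 0.64) × 0.33 × 0.80 × 0.80 = 0.02433
  Irapus: 0.19 × (1 − 0.65) × 0.86 × 0.52 × 0.58 = 0.017249
Odds(Arvaphila : Irapus) = 0.02433 / 0.017249 ≈ 1.41.

1.41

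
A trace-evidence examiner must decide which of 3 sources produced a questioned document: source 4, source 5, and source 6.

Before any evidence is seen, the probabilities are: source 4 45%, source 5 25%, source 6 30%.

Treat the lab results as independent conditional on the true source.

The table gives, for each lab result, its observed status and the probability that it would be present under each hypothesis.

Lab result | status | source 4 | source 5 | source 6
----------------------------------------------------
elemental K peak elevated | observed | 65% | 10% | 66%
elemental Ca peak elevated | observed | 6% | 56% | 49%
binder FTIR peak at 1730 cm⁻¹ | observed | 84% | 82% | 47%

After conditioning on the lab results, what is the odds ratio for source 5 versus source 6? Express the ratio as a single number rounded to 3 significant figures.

0.252

Unnormalized posterior weight (prior times the lab result likelihoods) for each of the two hypotheses:
  source 5: 0.25 × 0.10 × 0.56 × 0.82 = 0.01148
  source 6: 0.30 × 0.66 × 0.49 × 0.47 = 0.045599
Odds(source 5 : source 6) = 0.01148 / 0.045599 ≈ 0.252.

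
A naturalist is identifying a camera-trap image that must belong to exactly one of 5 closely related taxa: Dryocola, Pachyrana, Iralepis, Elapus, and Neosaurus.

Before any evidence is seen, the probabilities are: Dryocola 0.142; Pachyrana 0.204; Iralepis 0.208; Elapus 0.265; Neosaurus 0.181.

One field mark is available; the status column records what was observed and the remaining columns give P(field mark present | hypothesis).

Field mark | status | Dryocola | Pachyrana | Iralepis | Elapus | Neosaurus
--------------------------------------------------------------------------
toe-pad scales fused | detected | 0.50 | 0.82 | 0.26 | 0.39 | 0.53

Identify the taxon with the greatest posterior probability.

For each hypothesis, the unnormalized posterior weight is prior × likelihood:
  Dryocola: 0.142 × 0.50 = 0.071
  Pachyrana: 0.204 × 0.82 = 0.16728
  Iralepis: 0.208 × 0.26 = 0.05408
  Elapus: 0.265 × 0.39 = 0.10335
  Neosaurus: 0.181 × 0.53 = 0.09593
Normalizing constant Z = 0.071 + 0.16728 + 0.05408 + 0.10335 + 0.09593 = 0.49164.
P(Dryocola | evidence) ≈ 0.071 / 0.49164 ≈ 0.144
P(Pachyrana | evidence) ≈ 0.16728 / 0.49164 ≈ 0.340
P(Iralepis | evidence) ≈ 0.05408 / 0.49164 ≈ 0.110
P(Elapus | evidence) ≈ 0.10335 / 0.49164 ≈ 0.210
P(Neosaurus | evidence) ≈ 0.09593 / 0.49164 ≈ 0.195
The largest is 0.340, so Pachyrana is most probable.

Pachyrana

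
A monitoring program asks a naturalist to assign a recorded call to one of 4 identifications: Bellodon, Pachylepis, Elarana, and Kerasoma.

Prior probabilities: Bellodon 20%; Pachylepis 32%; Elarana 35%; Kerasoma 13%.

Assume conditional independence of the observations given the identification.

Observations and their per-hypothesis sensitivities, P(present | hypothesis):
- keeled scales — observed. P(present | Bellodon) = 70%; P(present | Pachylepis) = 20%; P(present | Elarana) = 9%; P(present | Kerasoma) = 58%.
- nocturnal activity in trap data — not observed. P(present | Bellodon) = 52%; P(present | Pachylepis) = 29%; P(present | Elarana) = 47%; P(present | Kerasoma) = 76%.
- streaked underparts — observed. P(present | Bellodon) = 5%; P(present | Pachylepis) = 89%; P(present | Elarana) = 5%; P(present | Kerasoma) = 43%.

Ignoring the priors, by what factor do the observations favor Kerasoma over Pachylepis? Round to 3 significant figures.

Take the product of per-observation likelihoods under each hypothesis (using 1 − P(present | H) for each absent observation), then divide.
  Kerasoma: 0.58 × (1 − 0.76) × 0.43 = 0.059856
  Pachylepis: 0.20 × (1 − 0.29) × 0.89 = 0.12638
Bayes factor = 0.059856 / 0.12638 ≈ 0.474

0.474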